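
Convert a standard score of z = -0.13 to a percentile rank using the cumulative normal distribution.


CDF(z) = 0.5 * (1 + erf(z/sqrt(2)))
erf(-0.0919) = -0.1034
CDF = 0.4483
Percentile rank = 0.4483 * 100 = 44.83

44.83


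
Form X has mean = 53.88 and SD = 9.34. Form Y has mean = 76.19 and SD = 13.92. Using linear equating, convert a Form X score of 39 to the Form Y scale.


slope = SD_Y / SD_X = 13.92 / 9.34 ~ 1.4904
intercept = mean_Y - slope * mean_X = 76.19 - (13.92 / 9.34) * 53.88 ~ -4.1108
Y = slope * X + intercept. To avoid rounding drift from the rounded slope/intercept, evaluate the equivalent form Y = mean_Y + SD_Y * (X - mean_X) / SD_X at full precision:
Y = 76.19 + 13.92 * (39 - 53.88) / 9.34
Y = 76.19 - 13.92 * 14.88 / 9.34
Y = 76.19 - 207.1296 / 9.34
Y = 76.19 - 22.1766
Y = 54.0134

54.0134


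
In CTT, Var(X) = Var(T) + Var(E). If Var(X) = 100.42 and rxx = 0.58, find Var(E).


var_true = rxx * var_obs = 0.58 * 100.42 = 58.2436
var_error = var_obs - var_true
var_error = 100.42 - 58.2436
var_error = 42.1764

42.1764


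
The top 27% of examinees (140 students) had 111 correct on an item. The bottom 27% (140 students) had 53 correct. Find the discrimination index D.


p_upper = 111/140 = 0.7929
p_lower = 53/140 = 0.3786
D = 0.7929 - 0.3786 = 0.4143

0.4143


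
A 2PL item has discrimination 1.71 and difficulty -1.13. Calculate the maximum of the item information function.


For 2PL, max info at theta = b = -1.13
I_max = a^2 / 4 = 1.71^2 / 4
= 2.9241 / 4
I_max = 0.731

0.731


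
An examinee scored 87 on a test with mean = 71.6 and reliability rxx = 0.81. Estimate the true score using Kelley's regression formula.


T_est = rxx * X + (1 - rxx) * mean
T_est = 0.81 * 87 + 0.19 * 71.6
T_est = 70.47 + 13.604
T_est = 84.074

84.074


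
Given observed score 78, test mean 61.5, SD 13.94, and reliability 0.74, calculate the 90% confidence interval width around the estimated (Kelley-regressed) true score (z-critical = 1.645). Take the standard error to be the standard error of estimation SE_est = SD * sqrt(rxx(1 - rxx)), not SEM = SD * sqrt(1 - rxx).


True score estimate = 0.74*78 + 0.26*61.5 = 73.71
SE_est = SD * sqrt(rxx * (1 - rxx)) = 13.94 * sqrt(0.74 * 0.26) = 13.94 * sqrt(0.1924) = 6.114561
CI = T_est +/- z * SE_est, so width = 2 * z * SE_est = 2 * 1.645 * 6.114561
Width = 20.1169

20.1169


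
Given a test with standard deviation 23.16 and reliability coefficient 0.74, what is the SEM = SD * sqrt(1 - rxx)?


SEM = SD * sqrt(1 - rxx)
SEM = 23.16 * sqrt(1 - 0.74)
SEM = 23.16 * sqrt(0.26) = 23.16 * 0.509902
SEM = 11.8093

11.8093


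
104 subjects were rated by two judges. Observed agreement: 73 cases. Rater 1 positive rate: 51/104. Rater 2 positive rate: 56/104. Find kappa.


P_o = 73/104 = 0.701923
P_e = (51*56 + 53*48) / 10816 = 0.49926
kappa = (P_o - P_e) / (1 - P_e)
kappa = (0.701923 - 0.49926) / (1 - 0.49926)
kappa = 0.4047

0.4047


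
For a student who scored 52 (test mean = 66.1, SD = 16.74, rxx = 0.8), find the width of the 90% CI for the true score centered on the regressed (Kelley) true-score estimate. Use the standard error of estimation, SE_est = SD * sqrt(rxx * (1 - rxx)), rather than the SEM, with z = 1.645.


True score estimate = 0.8*52 + 0.2*66.1 = 54.82
SE_est = SD * sqrt(rxx * (1 - rxx)) = 16.74 * sqrt(0.8 * 0.2) = 16.74 * sqrt(0.16) = 6.696
CI = T_est +/- z * SE_est, so width = 2 * z * SE_est = 2 * 1.645 * 6.696
Width = 22.0298

22.0298


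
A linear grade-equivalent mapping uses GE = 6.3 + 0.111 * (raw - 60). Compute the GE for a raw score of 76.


raw - median = 76 - 60 = 16
slope * diff = 0.111 * 16 = 1.776
GE = 6.3 + 1.776
GE = 8.076

8.076


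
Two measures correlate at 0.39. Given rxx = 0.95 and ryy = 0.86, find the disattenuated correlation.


r_corrected = rxy / sqrt(rxx * ryy)
= 0.39 / sqrt(0.95 * 0.86)
= 0.39 / sqrt(0.817)
= 0.39 / 0.903881
r_corrected = 0.4315

0.4315


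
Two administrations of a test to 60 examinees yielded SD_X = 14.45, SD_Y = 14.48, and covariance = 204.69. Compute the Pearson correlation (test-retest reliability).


r = cov(X,Y) / (SD_X * SD_Y)
r = 204.69 / (14.45 * 14.48)
r = 204.69 / 209.236
r = 0.9783

0.9783


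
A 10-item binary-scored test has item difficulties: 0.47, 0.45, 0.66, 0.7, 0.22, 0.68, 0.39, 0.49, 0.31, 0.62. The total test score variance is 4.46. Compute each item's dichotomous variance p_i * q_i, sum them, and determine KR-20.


For each item, compute p_i * q_i:
  Item 1: 0.47 * 0.53 = 0.2491
  Item 2: 0.45 * 0.55 = 0.2475
  Item 3: 0.66 * 0.34 = 0.2244
  Item 4: 0.7 * 0.3 = 0.21
  Item 5: 0.22 * 0.78 = 0.1716
  Item 6: 0.68 * 0.32 = 0.2176
  Item 7: 0.39 * 0.61 = 0.2379
  Item 8: 0.49 * 0.51 = 0.2499
  Item 9: 0.31 * 0.69 = 0.2139
  Item 10: 0.62 * 0.38 = 0.2356
Sum(p_i * q_i) = 0.2491 + 0.2475 + 0.2244 + 0.21 + 0.1716 + 0.2176 + 0.2379 + 0.2499 + 0.2139 + 0.2356 = 2.2575
KR-20 = (k/(k-1)) * (1 - Sum(p_i*q_i) / Var_total)
= (10/9) * (1 - 2.2575/4.46)
= 1.1111 * 0.4938
KR-20 = 0.5487

0.5487


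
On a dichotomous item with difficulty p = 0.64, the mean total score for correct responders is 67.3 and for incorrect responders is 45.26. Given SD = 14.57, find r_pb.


q = 1 - p = 0.36
rpb = ((M1 - M0) / SD) * sqrt(p * q)
rpb = ((67.3 - 45.26) / 14.57) * sqrt(0.64 * 0.36)
rpb = 0.7261

0.7261


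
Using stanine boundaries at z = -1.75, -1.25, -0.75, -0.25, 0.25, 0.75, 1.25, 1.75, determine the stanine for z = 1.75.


Stanine boundaries: [-1.75, -1.25, -0.75, -0.25, 0.25, 0.75, 1.25, 1.75]
z = 1.75
Check each boundary:
  z >= -1.75 -> could be stanine 2
  z >= -1.25 -> could be stanine 3
  z >= -0.75 -> could be stanine 4
  z >= -0.25 -> could be stanine 5
  z >= 0.25 -> could be stanine 6
  z >= 0.75 -> could be stanine 7
  z >= 1.25 -> could be stanine 8
  z >= 1.75 -> could be stanine 9
Highest qualifying boundary gives stanine = 9

9


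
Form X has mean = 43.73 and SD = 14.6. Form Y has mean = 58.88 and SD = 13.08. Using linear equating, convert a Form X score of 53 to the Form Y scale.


slope = SD_Y / SD_X = 13.08 / 14.6 ~ 0.8959
intercept = mean_Y - slope * mean_X = 58.88 - (13.08 / 14.6) * 43.73 ~ 19.7027
Y = slope * X + intercept. To avoid rounding drift from the rounded slope/intercept, evaluate the equivalent form Y = mean_Y + SD_Y * (X - mean_X) / SD_X at full precision:
Y = 58.88 + 13.08 * (53 - 43.73) / 14.6
Y = 58.88 + 13.08 * 9.27 / 14.6
Y = 58.88 + 121.2516 / 14.6
Y = 58.88 + 8.3049
Y = 67.1849

67.1849


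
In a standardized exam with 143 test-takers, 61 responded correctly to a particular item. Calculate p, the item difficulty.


Item difficulty p = number correct / total examinees
p = 61 / 143
p = 0.4266

0.4266


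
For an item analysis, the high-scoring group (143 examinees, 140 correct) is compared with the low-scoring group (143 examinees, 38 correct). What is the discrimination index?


p_upper = 140/143 = 0.979
p_lower = 38/143 = 0.2657
D = 0.979 - 0.2657 = 0.7133

0.7133


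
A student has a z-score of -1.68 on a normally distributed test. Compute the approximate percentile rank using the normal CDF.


CDF(z) = 0.5 * (1 + erf(z/sqrt(2)))
erf(-1.1879) = -0.907
CDF = 0.0465
Percentile rank = 0.0465 * 100 = 4.65

4.65


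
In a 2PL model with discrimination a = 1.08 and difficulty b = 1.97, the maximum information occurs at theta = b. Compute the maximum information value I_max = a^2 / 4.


For 2PL, max info at theta = b = 1.97
I_max = a^2 / 4 = 1.08^2 / 4
= 1.1664 / 4
I_max = 0.2916

0.2916


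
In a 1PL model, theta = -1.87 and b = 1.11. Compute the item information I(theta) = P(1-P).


P = 1/(1+exp(-(-1.87-1.11))) = 0.0483
I = P*(1-P) = 0.0483 * 0.9517
I = 0.046

0.046


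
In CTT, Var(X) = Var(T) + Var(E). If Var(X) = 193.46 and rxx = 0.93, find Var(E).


var_true = rxx * var_obs = 0.93 * 193.46 = 179.9178
var_error = var_obs - var_true
var_error = 193.46 - 179.9178
var_error = 13.5422

13.5422


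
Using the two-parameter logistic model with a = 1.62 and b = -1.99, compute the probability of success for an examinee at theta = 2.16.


a*(theta - b) = 1.62 * (2.16 - -1.99) = 6.723
exp(-6.723) = 0.0012
P = 1 / (1 + 0.0012)
P = 0.9988

0.9988


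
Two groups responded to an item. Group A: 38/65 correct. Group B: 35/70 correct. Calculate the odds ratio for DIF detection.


Odds_A = 38/27 = 1.4074
Odds_B = 35/35 = 1.0
OR = Odds_A / Odds_B = 1.4074 / 1.0
Exactly, OR = (38 * 35) / (27 * 35) = 1330 / 945
OR = 1.4074

1.4074


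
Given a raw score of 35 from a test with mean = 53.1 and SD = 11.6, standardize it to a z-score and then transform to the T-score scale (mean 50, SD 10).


z = (X - mean) / SD = (35 - 53.1) / 11.6
z = -18.1 / 11.6
z = -1.5603
T-score = T = 50 + 10z
Carry z at full precision (z = -18.1 / 11.6) into the conversion:
T-score = 50 + 10 * (-18.1 / 11.6) = 50 + -181 / 11.6
T-score = 50 + -15.6034
T-score = 34.3966

34.3966


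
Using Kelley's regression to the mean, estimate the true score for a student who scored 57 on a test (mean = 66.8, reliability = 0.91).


T_est = rxx * X + (1 - rxx) * mean
T_est = 0.91 * 57 + 0.09 * 66.8
T_est = 51.87 + 6.012
T_est = 57.882

57.882


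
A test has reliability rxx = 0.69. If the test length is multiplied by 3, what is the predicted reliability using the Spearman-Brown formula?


r_new = (n * rxx) / (1 + (n-1) * rxx)
r_new = (3 * 0.69) / (1 + 2 * 0.69)
r_new = 2.07 / 2.38
r_new = 0.8697

0.8697


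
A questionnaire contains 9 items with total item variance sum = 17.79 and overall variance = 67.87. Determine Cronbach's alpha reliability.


alpha = (k/(k-1)) * (1 - sum(si^2)/s_total^2)
= (9/8) * (1 - 17.79/67.87)
alpha = 0.8301

0.8301


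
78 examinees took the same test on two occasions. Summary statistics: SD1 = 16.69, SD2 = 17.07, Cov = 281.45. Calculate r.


r = cov(X,Y) / (SD_X * SD_Y)
r = 281.45 / (16.69 * 17.07)
r = 281.45 / 284.8983
r = 0.9879

0.9879


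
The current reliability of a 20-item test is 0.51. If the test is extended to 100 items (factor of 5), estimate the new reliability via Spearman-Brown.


r_new = (n * rxx) / (1 + (n-1) * rxx)
r_new = (5 * 0.51) / (1 + 4 * 0.51)
r_new = 2.55 / 3.04
r_new = 0.8388

0.8388


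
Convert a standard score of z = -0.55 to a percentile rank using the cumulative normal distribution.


CDF(z) = 0.5 * (1 + erf(z/sqrt(2)))
erf(-0.3889) = -0.4177
CDF = 0.2912
Percentile rank = 0.2912 * 100 = 29.12

29.12


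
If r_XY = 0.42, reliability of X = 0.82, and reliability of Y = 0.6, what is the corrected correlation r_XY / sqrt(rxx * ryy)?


r_corrected = rxy / sqrt(rxx * ryy)
= 0.42 / sqrt(0.82 * 0.6)
= 0.42 / sqrt(0.492)
= 0.42 / 0.701427
r_corrected = 0.5988

0.5988


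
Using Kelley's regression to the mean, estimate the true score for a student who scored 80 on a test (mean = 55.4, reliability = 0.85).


T_est = rxx * X + (1 - rxx) * mean
T_est = 0.85 * 80 + 0.15 * 55.4
T_est = 68.0 + 8.31
T_est = 76.31

76.31


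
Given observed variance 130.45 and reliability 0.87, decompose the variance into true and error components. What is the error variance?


var_true = rxx * var_obs = 0.87 * 130.45 = 113.4915
var_error = var_obs - var_true
var_error = 130.45 - 113.4915
var_error = 16.9585

16.9585


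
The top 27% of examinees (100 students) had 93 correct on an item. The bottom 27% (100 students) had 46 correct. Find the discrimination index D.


p_upper = 93/100 = 0.93
p_lower = 46/100 = 0.46
D = 0.93 - 0.46 = 0.47

0.47


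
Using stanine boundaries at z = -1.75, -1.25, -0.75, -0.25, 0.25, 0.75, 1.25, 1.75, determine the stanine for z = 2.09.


Stanine boundaries: [-1.75, -1.25, -0.75, -0.25, 0.25, 0.75, 1.25, 1.75]
z = 2.09
Check each boundary:
  z >= -1.75 -> could be stanine 2
  z >= -1.25 -> could be stanine 3
  z >= -0.75 -> could be stanine 4
  z >= -0.25 -> could be stanine 5
  z >= 0.25 -> could be stanine 6
  z >= 0.75 -> could be stanine 7
  z >= 1.25 -> could be stanine 8
  z >= 1.75 -> could be stanine 9
Highest qualifying boundary gives stanine = 9

9


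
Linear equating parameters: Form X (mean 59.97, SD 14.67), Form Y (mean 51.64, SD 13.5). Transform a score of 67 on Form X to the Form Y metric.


slope = SD_Y / SD_X = 13.5 / 14.67 ~ 0.9202
intercept = mean_Y - slope * mean_X = 51.64 - (13.5 / 14.67) * 59.97 ~ -3.5471
Y = slope * X + intercept. To avoid rounding drift from the rounded slope/intercept, evaluate the equivalent form Y = mean_Y + SD_Y * (X - mean_X) / SD_X at full precision:
Y = 51.64 + 13.5 * (67 - 59.97) / 14.67
Y = 51.64 + 13.5 * 7.03 / 14.67
Y = 51.64 + 94.905 / 14.67
Y = 51.64 + 6.4693
Y = 58.1093

58.1093


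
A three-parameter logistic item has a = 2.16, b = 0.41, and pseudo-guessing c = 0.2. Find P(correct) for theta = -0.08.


logit = 2.16*(-0.08 - 0.41) = -1.0584
P* = 1/(1 + exp(--1.0584)) = 0.2576
P = 0.2 + (1 - 0.2) * 0.2576
P = 0.4061

0.4061


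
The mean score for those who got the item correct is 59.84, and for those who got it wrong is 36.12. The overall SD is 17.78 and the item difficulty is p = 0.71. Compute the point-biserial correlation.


q = 1 - p = 0.29
rpb = ((M1 - M0) / SD) * sqrt(p * q)
rpb = ((59.84 - 36.12) / 17.78) * sqrt(0.71 * 0.29)
rpb = 0.6054

0.6054


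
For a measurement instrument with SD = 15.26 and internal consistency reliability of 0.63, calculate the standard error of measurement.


SEM = SD * sqrt(1 - rxx)
SEM = 15.26 * sqrt(1 - 0.63)
SEM = 15.26 * sqrt(0.37) = 15.26 * 0.608276
SEM = 9.2823

9.2823


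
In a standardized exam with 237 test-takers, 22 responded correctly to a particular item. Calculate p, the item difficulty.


Item difficulty p = number correct / total examinees
p = 22 / 237
p = 0.0928

0.0928


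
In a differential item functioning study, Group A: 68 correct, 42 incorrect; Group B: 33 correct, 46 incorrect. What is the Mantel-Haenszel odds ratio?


Odds_A = 68/42 = 1.619
Odds_B = 33/46 = 0.7174
OR = Odds_A / Odds_B = 1.619 / 0.7174
Exactly, OR = (68 * 46) / (42 * 33) = 3128 / 1386
OR = 2.2569

2.2569


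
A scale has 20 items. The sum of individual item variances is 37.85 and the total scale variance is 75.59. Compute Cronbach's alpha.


alpha = (k/(k-1)) * (1 - sum(si^2)/s_total^2)
= (20/19) * (1 - 37.85/75.59)
alpha = 0.5255

0.5255


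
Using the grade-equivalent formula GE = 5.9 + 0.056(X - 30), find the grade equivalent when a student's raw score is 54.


raw - median = 54 - 30 = 24
slope * diff = 0.056 * 24 = 1.344
GE = 5.9 + 1.344
GE = 7.244

7.244


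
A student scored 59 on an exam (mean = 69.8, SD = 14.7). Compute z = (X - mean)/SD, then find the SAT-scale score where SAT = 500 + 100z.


z = (X - mean) / SD = (59 - 69.8) / 14.7
z = -10.8 / 14.7
z = -0.7347
SAT-scale = SAT = 500 + 100z
Carry z at full precision (z = -10.8 / 14.7) into the conversion:
SAT-scale = 500 + 100 * (-10.8 / 14.7) = 500 + -1080 / 14.7
SAT-scale = 500 + -73.4694
SAT-scale = 426.5306

426.5306


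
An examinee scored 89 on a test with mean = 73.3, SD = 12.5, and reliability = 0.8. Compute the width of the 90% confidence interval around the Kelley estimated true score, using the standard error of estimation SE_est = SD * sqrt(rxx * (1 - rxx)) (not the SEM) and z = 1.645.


True score estimate = 0.8*89 + 0.2*73.3 = 85.86
SE_est = SD * sqrt(rxx * (1 - rxx)) = 12.5 * sqrt(0.8 * 0.2) = 12.5 * sqrt(0.16) = 5.0
CI = T_est +/- z * SE_est, so width = 2 * z * SE_est = 2 * 1.645 * 5.0
Width = 16.45

16.45


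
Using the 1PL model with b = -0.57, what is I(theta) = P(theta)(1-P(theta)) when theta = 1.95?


P = 1/(1+exp(-(1.95--0.57))) = 0.9255
I = P*(1-P) = 0.9255 * 0.0745
I = 0.0689

0.0689


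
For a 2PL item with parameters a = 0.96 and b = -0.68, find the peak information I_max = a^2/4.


For 2PL, max info at theta = b = -0.68
I_max = a^2 / 4 = 0.96^2 / 4
= 0.9216 / 4
I_max = 0.2304

0.2304


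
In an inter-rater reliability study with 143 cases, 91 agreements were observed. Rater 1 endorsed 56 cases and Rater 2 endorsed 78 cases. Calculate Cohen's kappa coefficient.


P_o = 91/143 = 0.636364
P_e = (56*78 + 87*65) / 20449 = 0.490146
kappa = (P_o - P_e) / (1 - P_e)
kappa = (0.636364 - 0.490146) / (1 - 0.490146)
kappa = 0.2868

0.2868


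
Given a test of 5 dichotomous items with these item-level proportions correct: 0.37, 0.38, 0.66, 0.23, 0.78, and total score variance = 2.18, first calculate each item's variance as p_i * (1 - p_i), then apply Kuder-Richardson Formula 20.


For each item, compute p_i * q_i:
  Item 1: 0.37 * 0.63 = 0.2331
  Item 2: 0.38 * 0.62 = 0.2356
  Item 3: 0.66 * 0.34 = 0.2244
  Item 4: 0.23 * 0.77 = 0.1771
  Item 5: 0.78 * 0.22 = 0.1716
Sum(p_i * q_i) = 0.2331 + 0.2356 + 0.2244 + 0.1771 + 0.1716 = 1.0418
KR-20 = (k/(k-1)) * (1 - Sum(p_i*q_i) / Var_total)
= (5/4) * (1 - 1.0418/2.18)
= 1.25 * 0.5221
KR-20 = 0.6526

0.6526


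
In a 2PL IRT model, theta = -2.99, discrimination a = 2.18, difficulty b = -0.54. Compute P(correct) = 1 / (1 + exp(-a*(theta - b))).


a*(theta - b) = 2.18 * (-2.99 - -0.54) = -5.341
exp(--5.341) = 208.7213
P = 1 / (1 + 208.7213)
P = 0.0048

0.0048


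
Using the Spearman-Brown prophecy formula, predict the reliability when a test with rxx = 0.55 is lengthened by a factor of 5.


r_new = (n * rxx) / (1 + (n-1) * rxx)
r_new = (5 * 0.55) / (1 + 4 * 0.55)
r_new = 2.75 / 3.2
r_new = 0.8594

0.8594


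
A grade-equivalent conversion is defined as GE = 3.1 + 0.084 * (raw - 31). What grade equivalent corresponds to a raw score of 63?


raw - median = 63 - 31 = 32
slope * diff = 0.084 * 32 = 2.688
GE = 3.1 + 2.688
GE = 5.788

5.788


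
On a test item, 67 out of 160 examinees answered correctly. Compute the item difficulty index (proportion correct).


Item difficulty p = number correct / total examinees
p = 67 / 160
p = 0.4188

0.4188


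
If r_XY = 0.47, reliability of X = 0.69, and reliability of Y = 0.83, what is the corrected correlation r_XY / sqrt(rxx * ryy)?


r_corrected = rxy / sqrt(rxx * ryy)
= 0.47 / sqrt(0.69 * 0.83)
= 0.47 / sqrt(0.5727)
= 0.47 / 0.756769
r_corrected = 0.6211

0.6211


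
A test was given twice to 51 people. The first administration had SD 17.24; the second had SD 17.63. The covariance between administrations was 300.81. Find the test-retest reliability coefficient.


r = cov(X,Y) / (SD_X * SD_Y)
r = 300.81 / (17.24 * 17.63)
r = 300.81 / 303.9412
r = 0.9897

0.9897


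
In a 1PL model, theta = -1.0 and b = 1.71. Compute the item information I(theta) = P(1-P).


P = 1/(1+exp(-(-1.0-1.71))) = 0.0624
I = P*(1-P) = 0.0624 * 0.9376
I = 0.0585

0.0585


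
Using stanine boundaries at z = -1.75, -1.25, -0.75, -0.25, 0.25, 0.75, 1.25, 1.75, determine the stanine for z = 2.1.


Stanine boundaries: [-1.75, -1.25, -0.75, -0.25, 0.25, 0.75, 1.25, 1.75]
z = 2.1
Check each boundary:
  z >= -1.75 -> could be stanine 2
  z >= -1.25 -> could be stanine 3
  z >= -0.75 -> could be stanine 4
  z >= -0.25 -> could be stanine 5
  z >= 0.25 -> could be stanine 6
  z >= 0.75 -> could be stanine 7
  z >= 1.25 -> could be stanine 8
  z >= 1.75 -> could be stanine 9
Highest qualifying boundary gives stanine = 9

9


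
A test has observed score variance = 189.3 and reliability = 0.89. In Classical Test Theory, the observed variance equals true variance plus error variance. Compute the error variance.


var_true = rxx * var_obs = 0.89 * 189.3 = 168.477
var_error = var_obs - var_true
var_error = 189.3 - 168.477
var_error = 20.823

20.823


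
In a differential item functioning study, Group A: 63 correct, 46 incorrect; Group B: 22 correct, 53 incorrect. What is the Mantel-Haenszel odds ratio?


Odds_A = 63/46 = 1.3696
Odds_B = 22/53 = 0.4151
OR = Odds_A / Odds_B = 1.3696 / 0.4151
Exactly, OR = (63 * 53) / (46 * 22) = 3339 / 1012
OR = 3.2994

3.2994


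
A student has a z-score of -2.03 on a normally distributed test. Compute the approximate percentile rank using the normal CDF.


CDF(z) = 0.5 * (1 + erf(z/sqrt(2)))
erf(-1.4354) = -0.9576
CDF = 0.0212
Percentile rank = 0.0212 * 100 = 2.12

2.12


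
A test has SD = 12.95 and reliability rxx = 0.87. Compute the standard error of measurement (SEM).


SEM = SD * sqrt(1 - rxx)
SEM = 12.95 * sqrt(1 - 0.87)
SEM = 12.95 * sqrt(0.13) = 12.95 * 0.360555
SEM = 4.6692

4.6692


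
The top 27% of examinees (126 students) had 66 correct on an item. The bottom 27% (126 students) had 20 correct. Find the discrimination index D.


p_upper = 66/126 = 0.5238
p_lower = 20/126 = 0.1587
D = 0.5238 - 0.1587 = 0.3651

0.3651


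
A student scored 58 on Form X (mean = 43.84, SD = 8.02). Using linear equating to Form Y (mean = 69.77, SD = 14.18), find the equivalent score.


slope = SD_Y / SD_X = 14.18 / 8.02 ~ 1.7681
intercept = mean_Y - slope * mean_X = 69.77 - (14.18 / 8.02) * 43.84 ~ -7.7426
Y = slope * X + intercept. To avoid rounding drift from the rounded slope/intercept, evaluate the equivalent form Y = mean_Y + SD_Y * (X - mean_X) / SD_X at full precision:
Y = 69.77 + 14.18 * (58 - 43.84) / 8.02
Y = 69.77 + 14.18 * 14.16 / 8.02
Y = 69.77 + 200.7888 / 8.02
Y = 69.77 + 25.036
Y = 94.806

94.806


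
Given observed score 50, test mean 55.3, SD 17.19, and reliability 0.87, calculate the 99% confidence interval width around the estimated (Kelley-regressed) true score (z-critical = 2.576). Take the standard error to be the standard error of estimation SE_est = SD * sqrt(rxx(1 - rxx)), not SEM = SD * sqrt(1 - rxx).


True score estimate = 0.87*50 + 0.13*55.3 = 50.689
SE_est = SD * sqrt(rxx * (1 - rxx)) = 17.19 * sqrt(0.87 * 0.13) = 17.19 * sqrt(0.1131) = 5.781056
CI = T_est +/- z * SE_est, so width = 2 * z * SE_est = 2 * 2.576 * 5.781056
Width = 29.784

29.784


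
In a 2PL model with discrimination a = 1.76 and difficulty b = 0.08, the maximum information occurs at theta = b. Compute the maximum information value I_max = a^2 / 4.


For 2PL, max info at theta = b = 0.08
I_max = a^2 / 4 = 1.76^2 / 4
= 3.0976 / 4
I_max = 0.7744

0.7744


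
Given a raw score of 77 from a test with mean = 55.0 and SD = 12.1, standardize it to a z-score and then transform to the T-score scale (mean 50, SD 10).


z = (X - mean) / SD = (77 - 55.0) / 12.1
z = 22.0 / 12.1
z = 1.8182
T-score = T = 50 + 10z
Carry z at full precision (z = 22.0 / 12.1) into the conversion:
T-score = 50 + 10 * (22.0 / 12.1) = 50 + 220 / 12.1
T-score = 50 + 18.1818
T-score = 68.1818

68.1818


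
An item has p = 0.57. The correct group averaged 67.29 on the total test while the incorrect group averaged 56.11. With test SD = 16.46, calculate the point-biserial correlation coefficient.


q = 1 - p = 0.43
rpb = ((M1 - M0) / SD) * sqrt(p * q)
rpb = ((67.29 - 56.11) / 16.46) * sqrt(0.57 * 0.43)
rpb = 0.3363

0.3363


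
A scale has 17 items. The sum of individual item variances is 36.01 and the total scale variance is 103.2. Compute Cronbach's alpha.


alpha = (k/(k-1)) * (1 - sum(si^2)/s_total^2)
= (17/16) * (1 - 36.01/103.2)
alpha = 0.6918

0.6918


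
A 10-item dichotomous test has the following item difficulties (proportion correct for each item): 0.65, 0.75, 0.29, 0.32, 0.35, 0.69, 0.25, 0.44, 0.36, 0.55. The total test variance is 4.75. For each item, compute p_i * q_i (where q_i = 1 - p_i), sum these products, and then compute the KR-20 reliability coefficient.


For each item, compute p_i * q_i:
  Item 1: 0.65 * 0.35 = 0.2275
  Item 2: 0.75 * 0.25 = 0.1875
  Item 3: 0.29 * 0.71 = 0.2059
  Item 4: 0.32 * 0.68 = 0.2176
  Item 5: 0.35 * 0.65 = 0.2275
  Item 6: 0.69 * 0.31 = 0.2139
  Item 7: 0.25 * 0.75 = 0.1875
  Item 8: 0.44 * 0.56 = 0.2464
  Item 9: 0.36 * 0.64 = 0.2304
  Item 10: 0.55 * 0.45 = 0.2475
Sum(p_i * q_i) = 0.2275 + 0.1875 + 0.2059 + 0.2176 + 0.2275 + 0.2139 + 0.1875 + 0.2464 + 0.2304 + 0.2475 = 2.1917
KR-20 = (k/(k-1)) * (1 - Sum(p_i*q_i) / Var_total)
= (10/9) * (1 - 2.1917/4.75)
= 1.1111 * 0.5386
KR-20 = 0.5984

0.5984


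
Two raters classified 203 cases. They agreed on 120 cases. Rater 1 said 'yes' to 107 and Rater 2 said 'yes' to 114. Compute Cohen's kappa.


P_o = 120/203 = 0.591133
P_e = (107*114 + 96*89) / 41209 = 0.503337
kappa = (P_o - P_e) / (1 - P_e)
kappa = (0.591133 - 0.503337) / (1 - 0.503337)
kappa = 0.1768

0.1768


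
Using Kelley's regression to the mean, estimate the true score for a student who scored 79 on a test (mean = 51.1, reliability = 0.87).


T_est = rxx * X + (1 - rxx) * mean
T_est = 0.87 * 79 + 0.13 * 51.1
T_est = 68.73 + 6.643
T_est = 75.373

75.373


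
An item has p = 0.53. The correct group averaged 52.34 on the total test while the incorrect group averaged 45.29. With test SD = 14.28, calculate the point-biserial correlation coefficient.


q = 1 - p = 0.47
rpb = ((M1 - M0) / SD) * sqrt(p * q)
rpb = ((52.34 - 45.29) / 14.28) * sqrt(0.53 * 0.47)
rpb = 0.2464

0.2464


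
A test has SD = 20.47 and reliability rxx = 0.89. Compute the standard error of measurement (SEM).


SEM = SD * sqrt(1 - rxx)
SEM = 20.47 * sqrt(1 - 0.89)
SEM = 20.47 * sqrt(0.11) = 20.47 * 0.331662
SEM = 6.7891

6.7891


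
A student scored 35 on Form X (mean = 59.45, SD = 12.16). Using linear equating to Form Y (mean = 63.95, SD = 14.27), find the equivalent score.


slope = SD_Y / SD_X = 14.27 / 12.16 ~ 1.1735
intercept = mean_Y - slope * mean_X = 63.95 - (14.27 / 12.16) * 59.45 ~ -5.8157
Y = slope * X + intercept. To avoid rounding drift from the rounded slope/intercept, evaluate the equivalent form Y = mean_Y + SD_Y * (X - mean_X) / SD_X at full precision:
Y = 63.95 + 14.27 * (35 - 59.45) / 12.16
Y = 63.95 - 14.27 * 24.45 / 12.16
Y = 63.95 - 348.9015 / 12.16
Y = 63.95 - 28.6926
Y = 35.2574

35.2574


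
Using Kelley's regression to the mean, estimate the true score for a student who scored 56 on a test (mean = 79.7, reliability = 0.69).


T_est = rxx * X + (1 - rxx) * mean
T_est = 0.69 * 56 + 0.31 * 79.7
T_est = 38.64 + 24.707
T_est = 63.347

63.347


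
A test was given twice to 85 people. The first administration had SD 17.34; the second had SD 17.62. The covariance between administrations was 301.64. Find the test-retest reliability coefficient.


r = cov(X,Y) / (SD_X * SD_Y)
r = 301.64 / (17.34 * 17.62)
r = 301.64 / 305.5308
r = 0.9873

0.9873


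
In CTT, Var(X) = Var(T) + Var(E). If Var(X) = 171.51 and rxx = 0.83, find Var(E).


var_true = rxx * var_obs = 0.83 * 171.51 = 142.3533
var_error = var_obs - var_true
var_error = 171.51 - 142.3533
var_error = 29.1567

29.1567


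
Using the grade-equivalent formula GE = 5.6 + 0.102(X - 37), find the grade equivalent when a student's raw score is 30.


raw - median = 30 - 37 = -7
slope * diff = 0.102 * -7 = -0.714
GE = 5.6 + -0.714
GE = 4.886

4.886


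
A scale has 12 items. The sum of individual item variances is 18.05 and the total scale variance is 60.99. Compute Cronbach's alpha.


alpha = (k/(k-1)) * (1 - sum(si^2)/s_total^2)
= (12/11) * (1 - 18.05/60.99)
alpha = 0.7681

0.7681


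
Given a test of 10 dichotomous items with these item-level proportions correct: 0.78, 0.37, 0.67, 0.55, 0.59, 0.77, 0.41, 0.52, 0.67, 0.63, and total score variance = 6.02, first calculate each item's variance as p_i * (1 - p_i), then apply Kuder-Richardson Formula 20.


For each item, compute p_i * q_i:
  Item 1: 0.78 * 0.22 = 0.1716
  Item 2: 0.37 * 0.63 = 0.2331
  Item 3: 0.67 * 0.33 = 0.2211
  Item 4: 0.55 * 0.45 = 0.2475
  Item 5: 0.59 * 0.41 = 0.2419
  Item 6: 0.77 * 0.23 = 0.1771
  Item 7: 0.41 * 0.59 = 0.2419
  Item 8: 0.52 * 0.48 = 0.2496
  Item 9: 0.67 * 0.33 = 0.2211
  Item 10: 0.63 * 0.37 = 0.2331
Sum(p_i * q_i) = 0.1716 + 0.2331 + 0.2211 + 0.2475 + 0.2419 + 0.1771 + 0.2419 + 0.2496 + 0.2211 + 0.2331 = 2.238
KR-20 = (k/(k-1)) * (1 - Sum(p_i*q_i) / Var_total)
= (10/9) * (1 - 2.238/6.02)
= 1.1111 * 0.6282
KR-20 = 0.698

0.698


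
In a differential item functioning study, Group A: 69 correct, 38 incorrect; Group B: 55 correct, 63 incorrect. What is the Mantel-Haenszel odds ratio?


Odds_A = 69/38 = 1.8158
Odds_B = 55/63 = 0.873
OR = Odds_A / Odds_B = 1.8158 / 0.873
Exactly, OR = (69 * 63) / (38 * 55) = 4347 / 2090
OR = 2.0799

2.0799


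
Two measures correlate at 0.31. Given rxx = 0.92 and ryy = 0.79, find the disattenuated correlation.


r_corrected = rxy / sqrt(rxx * ryy)
= 0.31 / sqrt(0.92 * 0.79)
= 0.31 / sqrt(0.7268)
= 0.31 / 0.852526
r_corrected = 0.3636

0.3636


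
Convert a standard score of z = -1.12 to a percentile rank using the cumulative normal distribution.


CDF(z) = 0.5 * (1 + erf(z/sqrt(2)))
erf(-0.792) = -0.7373
CDF = 0.1314
Percentile rank = 0.1314 * 100 = 13.14

13.14


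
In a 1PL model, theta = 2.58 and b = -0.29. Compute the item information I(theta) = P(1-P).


P = 1/(1+exp(-(2.58--0.29))) = 0.9463
I = P*(1-P) = 0.9463 * 0.0537
I = 0.0508

0.0508


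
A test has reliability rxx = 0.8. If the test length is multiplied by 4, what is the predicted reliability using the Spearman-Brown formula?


r_new = (n * rxx) / (1 + (n-1) * rxx)
r_new = (4 * 0.8) / (1 + 3 * 0.8)
r_new = 3.2 / 3.4
r_new = 0.9412

0.9412


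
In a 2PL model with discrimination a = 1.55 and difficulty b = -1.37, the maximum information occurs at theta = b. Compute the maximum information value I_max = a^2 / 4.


For 2PL, max info at theta = b = -1.37
I_max = a^2 / 4 = 1.55^2 / 4
= 2.4025 / 4
I_max = 0.6006

0.6006


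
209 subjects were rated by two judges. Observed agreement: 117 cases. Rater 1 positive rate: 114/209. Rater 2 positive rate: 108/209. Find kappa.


P_o = 117/209 = 0.559809
P_e = (114*108 + 95*101) / 43681 = 0.501522
kappa = (P_o - P_e) / (1 - P_e)
kappa = (0.559809 - 0.501522) / (1 - 0.501522)
kappa = 0.1169

0.1169


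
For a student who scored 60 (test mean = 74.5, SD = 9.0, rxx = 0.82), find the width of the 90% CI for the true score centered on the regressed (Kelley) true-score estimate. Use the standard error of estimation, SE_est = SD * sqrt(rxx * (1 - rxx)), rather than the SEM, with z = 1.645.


True score estimate = 0.82*60 + 0.18*74.5 = 62.61
SE_est = SD * sqrt(rxx * (1 - rxx)) = 9.0 * sqrt(0.82 * 0.18) = 9.0 * sqrt(0.1476) = 3.457687
CI = T_est +/- z * SE_est, so width = 2 * z * SE_est = 2 * 1.645 * 3.457687
Width = 11.3758

11.3758


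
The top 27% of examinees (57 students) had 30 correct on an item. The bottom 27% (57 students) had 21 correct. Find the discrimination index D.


p_upper = 30/57 = 0.5263
p_lower = 21/57 = 0.3684
D = 0.5263 - 0.3684 = 0.1579

0.1579


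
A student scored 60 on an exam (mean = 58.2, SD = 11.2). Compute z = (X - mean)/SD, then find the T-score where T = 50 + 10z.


z = (X - mean) / SD = (60 - 58.2) / 11.2
z = 1.8 / 11.2
z = 0.1607
T-score = T = 50 + 10z
Carry z at full precision (z = 1.8 / 11.2) into the conversion:
T-score = 50 + 10 * (1.8 / 11.2) = 50 + 18 / 11.2
T-score = 50 + 1.6071
T-score = 51.6071

51.6071


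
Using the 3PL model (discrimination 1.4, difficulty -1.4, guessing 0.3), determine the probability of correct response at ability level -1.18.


logit = 1.4*(-1.18 - -1.4) = 0.308
P* = 1/(1 + exp(-0.308)) = 0.5764
P = 0.3 + (1 - 0.3) * 0.5764
P = 0.7035

0.7035


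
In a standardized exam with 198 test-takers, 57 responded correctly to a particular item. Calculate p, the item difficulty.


Item difficulty p = number correct / total examinees
p = 57 / 198
p = 0.2879

0.2879


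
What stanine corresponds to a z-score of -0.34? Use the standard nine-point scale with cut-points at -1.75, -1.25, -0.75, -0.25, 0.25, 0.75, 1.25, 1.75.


Stanine boundaries: [-1.75, -1.25, -0.75, -0.25, 0.25, 0.75, 1.25, 1.75]
z = -0.34
Check each boundary:
  z >= -1.75 -> could be stanine 2
  z >= -1.25 -> could be stanine 3
  z >= -0.75 -> could be stanine 4
  z < -0.25
  z < 0.25
  z < 0.75
  z < 1.25
  z < 1.75
Highest qualifying boundary gives stanine = 4

4


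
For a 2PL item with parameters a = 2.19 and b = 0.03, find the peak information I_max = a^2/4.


For 2PL, max info at theta = b = 0.03
I_max = a^2 / 4 = 2.19^2 / 4
= 4.7961 / 4
I_max = 1.199

1.199


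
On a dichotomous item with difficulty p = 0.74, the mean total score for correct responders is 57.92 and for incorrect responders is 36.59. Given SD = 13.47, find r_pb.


q = 1 - p = 0.26
rpb = ((M1 - M0) / SD) * sqrt(p * q)
rpb = ((57.92 - 36.59) / 13.47) * sqrt(0.74 * 0.26)
rpb = 0.6946

0.6946


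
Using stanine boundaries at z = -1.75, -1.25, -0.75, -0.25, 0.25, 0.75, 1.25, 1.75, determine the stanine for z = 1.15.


Stanine boundaries: [-1.75, -1.25, -0.75, -0.25, 0.25, 0.75, 1.25, 1.75]
z = 1.15
Check each boundary:
  z >= -1.75 -> could be stanine 2
  z >= -1.25 -> could be stanine 3
  z >= -0.75 -> could be stanine 4
  z >= -0.25 -> could be stanine 5
  z >= 0.25 -> could be stanine 6
  z >= 0.75 -> could be stanine 7
  z < 1.25
  z < 1.75
Highest qualifying boundary gives stanine = 7

7


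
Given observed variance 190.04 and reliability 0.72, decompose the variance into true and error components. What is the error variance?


var_true = rxx * var_obs = 0.72 * 190.04 = 136.8288
var_error = var_obs - var_true
var_error = 190.04 - 136.8288
var_error = 53.2112

53.2112


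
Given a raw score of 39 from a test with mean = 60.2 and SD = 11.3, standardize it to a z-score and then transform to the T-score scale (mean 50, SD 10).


z = (X - mean) / SD = (39 - 60.2) / 11.3
z = -21.2 / 11.3
z = -1.8761
T-score = T = 50 + 10z
Carry z at full precision (z = -21.2 / 11.3) into the conversion:
T-score = 50 + 10 * (-21.2 / 11.3) = 50 + -212 / 11.3
T-score = 50 + -18.7611
T-score = 31.2389

31.2389


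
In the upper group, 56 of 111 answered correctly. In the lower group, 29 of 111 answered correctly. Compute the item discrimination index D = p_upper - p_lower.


p_upper = 56/111 = 0.5045
p_lower = 29/111 = 0.2613
D = 0.5045 - 0.2613 = 0.2432

0.2432


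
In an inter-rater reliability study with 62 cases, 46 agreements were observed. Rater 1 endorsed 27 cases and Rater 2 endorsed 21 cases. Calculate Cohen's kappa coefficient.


P_o = 46/62 = 0.741935
P_e = (27*21 + 35*41) / 3844 = 0.520812
kappa = (P_o - P_e) / (1 - P_e)
kappa = (0.741935 - 0.520812) / (1 - 0.520812)
kappa = 0.4615

0.4615


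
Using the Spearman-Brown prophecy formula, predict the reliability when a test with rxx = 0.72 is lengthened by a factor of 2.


r_new = (n * rxx) / (1 + (n-1) * rxx)
r_new = (2 * 0.72) / (1 + 1 * 0.72)
r_new = 1.44 / 1.72
r_new = 0.8372

0.8372


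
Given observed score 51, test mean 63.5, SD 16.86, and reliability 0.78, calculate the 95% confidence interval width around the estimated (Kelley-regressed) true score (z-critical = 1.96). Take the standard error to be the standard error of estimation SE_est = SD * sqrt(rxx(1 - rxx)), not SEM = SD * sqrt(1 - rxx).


True score estimate = 0.78*51 + 0.22*63.5 = 53.75
SE_est = SD * sqrt(rxx * (1 - rxx)) = 16.86 * sqrt(0.78 * 0.22) = 16.86 * sqrt(0.1716) = 6.984193
CI = T_est +/- z * SE_est, so width = 2 * z * SE_est = 2 * 1.96 * 6.984193
Width = 27.378

27.378


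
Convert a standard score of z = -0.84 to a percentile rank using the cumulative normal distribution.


CDF(z) = 0.5 * (1 + erf(z/sqrt(2)))
erf(-0.594) = -0.5991
CDF = 0.2005
Percentile rank = 0.2005 * 100 = 20.05

20.05


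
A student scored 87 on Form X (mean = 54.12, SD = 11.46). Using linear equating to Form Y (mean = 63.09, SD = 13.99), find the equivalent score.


slope = SD_Y / SD_X = 13.99 / 11.46 ~ 1.2208
intercept = mean_Y - slope * mean_X = 63.09 - (13.99 / 11.46) * 54.12 ~ -2.978
Y = slope * X + intercept. To avoid rounding drift from the rounded slope/intercept, evaluate the equivalent form Y = mean_Y + SD_Y * (X - mean_X) / SD_X at full precision:
Y = 63.09 + 13.99 * (87 - 54.12) / 11.46
Y = 63.09 + 13.99 * 32.88 / 11.46
Y = 63.09 + 459.9912 / 11.46
Y = 63.09 + 40.1388
Y = 103.2288

103.2288


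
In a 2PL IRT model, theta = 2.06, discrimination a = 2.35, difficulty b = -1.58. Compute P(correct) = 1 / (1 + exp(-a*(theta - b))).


a*(theta - b) = 2.35 * (2.06 - -1.58) = 8.554
exp(-8.554) = 0.0002
P = 1 / (1 + 0.0002)
P = 0.9998

0.9998


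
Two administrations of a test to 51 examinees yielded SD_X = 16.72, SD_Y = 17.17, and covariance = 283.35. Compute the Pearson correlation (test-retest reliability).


r = cov(X,Y) / (SD_X * SD_Y)
r = 283.35 / (16.72 * 17.17)
r = 283.35 / 287.0824
r = 0.987

0.987


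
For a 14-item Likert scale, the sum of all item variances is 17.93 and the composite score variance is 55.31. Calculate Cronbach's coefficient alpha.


alpha = (k/(k-1)) * (1 - sum(si^2)/s_total^2)
= (14/13) * (1 - 17.93/55.31)
alpha = 0.7278

0.7278


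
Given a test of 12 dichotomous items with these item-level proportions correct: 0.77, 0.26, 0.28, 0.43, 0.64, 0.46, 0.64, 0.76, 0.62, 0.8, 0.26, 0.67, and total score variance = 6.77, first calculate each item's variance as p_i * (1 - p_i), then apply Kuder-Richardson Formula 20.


For each item, compute p_i * q_i:
  Item 1: 0.77 * 0.23 = 0.1771
  Item 2: 0.26 * 0.74 = 0.1924
  Item 3: 0.28 * 0.72 = 0.2016
  Item 4: 0.43 * 0.57 = 0.2451
  Item 5: 0.64 * 0.36 = 0.2304
  Item 6: 0.46 * 0.54 = 0.2484
  Item 7: 0.64 * 0.36 = 0.2304
  Item 8: 0.76 * 0.24 = 0.1824
  Item 9: 0.62 * 0.38 = 0.2356
  Item 10: 0.8 * 0.2 = 0.16
  Item 11: 0.26 * 0.74 = 0.1924
  Item 12: 0.67 * 0.33 = 0.2211
Sum(p_i * q_i) = 0.1771 + 0.1924 + 0.2016 + 0.2451 + 0.2304 + 0.2484 + 0.2304 + 0.1824 + 0.2356 + 0.16 + 0.1924 + 0.2211 = 2.5169
KR-20 = (k/(k-1)) * (1 - Sum(p_i*q_i) / Var_total)
= (12/11) * (1 - 2.5169/6.77)
= 1.0909 * 0.6282
KR-20 = 0.6853

0.6853


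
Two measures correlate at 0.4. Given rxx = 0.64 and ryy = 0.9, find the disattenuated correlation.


r_corrected = rxy / sqrt(rxx * ryy)
= 0.4 / sqrt(0.64 * 0.9)
= 0.4 / sqrt(0.576)
= 0.4 / 0.758947
r_corrected = 0.527

0.527


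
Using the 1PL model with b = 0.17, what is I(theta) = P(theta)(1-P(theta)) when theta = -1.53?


P = 1/(1+exp(-(-1.53-0.17))) = 0.1545
I = P*(1-P) = 0.1545 * 0.8455
I = 0.1306

0.1306


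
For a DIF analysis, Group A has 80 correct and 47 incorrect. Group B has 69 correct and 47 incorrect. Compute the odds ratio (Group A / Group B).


Odds_A = 80/47 = 1.7021
Odds_B = 69/47 = 1.4681
OR = Odds_A / Odds_B = 1.7021 / 1.4681
Exactly, OR = (80 * 47) / (47 * 69) = 3760 / 3243
OR = 1.1594

1.1594


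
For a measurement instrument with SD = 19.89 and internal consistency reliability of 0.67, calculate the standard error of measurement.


SEM = SD * sqrt(1 - rxx)
SEM = 19.89 * sqrt(1 - 0.67)
SEM = 19.89 * sqrt(0.33) = 19.89 * 0.574456
SEM = 11.4259

11.4259


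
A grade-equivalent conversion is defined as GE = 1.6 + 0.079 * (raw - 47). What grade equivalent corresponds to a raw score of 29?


raw - median = 29 - 47 = -18
slope * diff = 0.079 * -18 = -1.422
GE = 1.6 + -1.422
GE = 0.178

0.178


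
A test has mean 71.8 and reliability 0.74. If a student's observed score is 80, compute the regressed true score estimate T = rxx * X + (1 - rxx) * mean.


T_est = rxx * X + (1 - rxx) * mean
T_est = 0.74 * 80 + 0.26 * 71.8
T_est = 59.2 + 18.668
T_est = 77.868

77.868


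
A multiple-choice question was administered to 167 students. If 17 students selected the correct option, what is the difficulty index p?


Item difficulty p = number correct / total examinees
p = 17 / 167
p = 0.1018

0.1018


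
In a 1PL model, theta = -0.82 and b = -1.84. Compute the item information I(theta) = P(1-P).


P = 1/(1+exp(-(-0.82--1.84))) = 0.735
I = P*(1-P) = 0.735 * 0.265
I = 0.1948

0.1948


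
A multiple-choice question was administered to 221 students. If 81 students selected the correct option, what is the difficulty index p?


Item difficulty p = number correct / total examinees
p = 81 / 221
p = 0.3665

0.3665


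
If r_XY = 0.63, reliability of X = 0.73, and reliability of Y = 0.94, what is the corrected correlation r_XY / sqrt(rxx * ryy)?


r_corrected = rxy / sqrt(rxx * ryy)
= 0.63 / sqrt(0.73 * 0.94)
= 0.63 / sqrt(0.6862)
= 0.63 / 0.828372
r_corrected = 0.7605

0.7605
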